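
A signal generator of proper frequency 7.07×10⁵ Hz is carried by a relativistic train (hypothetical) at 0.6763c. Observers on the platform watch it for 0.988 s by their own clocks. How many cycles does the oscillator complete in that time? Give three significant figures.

γ = 1/√(1 − 0.6763²) = 1/√0.5426 = 1.358
During 0.988 s of lab time, the oscillator's proper time advances by τ = Δt/γ = 0.988/1.358 = 0.7278 s = 7.278×10⁻¹ s.
N = f × τ = 7.07×10⁵ × 7.278×10⁻¹ = 5.145×10⁵.

N = 5.15×10⁵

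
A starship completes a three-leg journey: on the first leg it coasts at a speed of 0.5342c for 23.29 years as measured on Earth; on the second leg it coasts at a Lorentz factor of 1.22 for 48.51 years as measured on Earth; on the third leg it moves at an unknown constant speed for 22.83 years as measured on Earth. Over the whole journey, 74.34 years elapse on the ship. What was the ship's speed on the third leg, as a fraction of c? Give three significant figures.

Leg 1: γ = 1/√(1 − 0.5342²) = 1/√0.7146 = 1.183; τ_1 = 23.29/1.183 = 19.69 years.
Leg 2: γ = 1.22; τ_2 = 48.51/1.220 = 39.76 years.
Leg 3: speed unknown; τ_3 = 22.83/γ_3.
Total proper time: 19.69 + 39.76 + τ_3 = 74.34, so τ_3 = 74.34 − 59.45 = 14.89 years.
γ_3 = 22.83/14.89 = 1.533; β = √(1 − 1/γ²) = √0.5747.

β = 0.758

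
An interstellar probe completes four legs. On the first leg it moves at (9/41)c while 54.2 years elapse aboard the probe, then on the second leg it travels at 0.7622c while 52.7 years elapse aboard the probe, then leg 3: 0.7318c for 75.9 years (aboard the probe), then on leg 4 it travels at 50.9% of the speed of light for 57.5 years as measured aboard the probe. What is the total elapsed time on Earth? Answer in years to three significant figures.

Δt = 315 years

Leg 1: γ = 1/√(1 − (9/41)²) = 41/40 = 1.025; Δt_1 = 1.025 × 54.2 = 55.56 years.
Leg 2: γ = 1/√(1 − 0.7622²) = 1/√0.4191 = 1.545; Δt_2 = 1.545 × 52.7 = 81.41 years.
Leg 3: γ = 1/√(1 − 0.7318²) = 1/√0.4645 = 1.467; Δt_3 = 1.467 × 75.9 = 111.4 years.
Leg 4: β = 0.509; γ = 1/√(1 − 0.509²) = 1/√0.7409 = 1.162; Δt_4 = 1.162 × 57.5 = 66.80 years.
Total: 55.56 + 81.41 + 111.4 + 66.80 years.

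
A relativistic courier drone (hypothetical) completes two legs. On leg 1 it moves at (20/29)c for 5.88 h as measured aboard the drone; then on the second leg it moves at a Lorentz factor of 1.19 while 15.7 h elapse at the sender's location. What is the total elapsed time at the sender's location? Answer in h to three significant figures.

Δt = 23.8 h

Leg 1: γ = 1/√(1 − (20/29)²) = 29/21 ≈ 1.381; Δt_1 = 1.381 × 5.88 = 8.120 h.
Leg 2: 15.7 h is already measured at the sender's location.
Total: 8.120 + 15.70 h.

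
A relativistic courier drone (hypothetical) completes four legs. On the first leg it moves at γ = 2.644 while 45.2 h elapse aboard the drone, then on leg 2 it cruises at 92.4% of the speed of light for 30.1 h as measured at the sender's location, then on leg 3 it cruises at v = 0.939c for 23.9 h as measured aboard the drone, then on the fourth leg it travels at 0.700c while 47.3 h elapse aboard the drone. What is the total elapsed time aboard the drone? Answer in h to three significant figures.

Leg 1: 45.2 h is already measured aboard the drone.
Leg 2: β = 0.924; γ = 1/√(1 − 0.924²) = 1/√0.1462 = 2.615; τ_2 = 30.1/2.615 = 11.51 h.
Leg 3: 23.9 h is already measured aboard the drone.
Leg 4: 47.3 h is already measured aboard the drone.
Total: 45.20 + 11.51 + 23.90 + 47.30 h.

τ = 128 h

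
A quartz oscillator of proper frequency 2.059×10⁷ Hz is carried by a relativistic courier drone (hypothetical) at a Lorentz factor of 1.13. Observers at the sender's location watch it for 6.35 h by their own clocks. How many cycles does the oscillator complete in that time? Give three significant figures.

N = 4.17×10¹¹

γ = 1.13
During 6.35 h of lab time, the oscillator's proper time advances by τ = Δt/γ = 6.35/1.130 = 5.619 h = 2.023×10⁴ s.
N = f × τ = 2.059×10⁷ × 2.023×10⁴ = 4.165×10¹¹.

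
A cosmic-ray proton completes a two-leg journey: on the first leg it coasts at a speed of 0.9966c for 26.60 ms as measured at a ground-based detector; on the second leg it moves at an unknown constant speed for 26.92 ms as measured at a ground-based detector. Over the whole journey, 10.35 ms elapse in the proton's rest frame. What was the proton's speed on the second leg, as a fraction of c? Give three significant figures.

Leg 1: γ = 1/√(1 − 0.9966²) = 1/√0.006788 = 12.14; τ_1 = 26.60/12.14 = 2.192 ms.
Leg 2: speed unknown; τ_2 = 26.92/γ_2.
Total proper time: 2.192 + τ_2 = 10.35, so τ_2 = 10.35 − 2.192 = 8.158 ms.
γ_2 = 26.92/8.158 = 3.300; β = √(1 − 1/γ²) = √0.9082.

β = 0.953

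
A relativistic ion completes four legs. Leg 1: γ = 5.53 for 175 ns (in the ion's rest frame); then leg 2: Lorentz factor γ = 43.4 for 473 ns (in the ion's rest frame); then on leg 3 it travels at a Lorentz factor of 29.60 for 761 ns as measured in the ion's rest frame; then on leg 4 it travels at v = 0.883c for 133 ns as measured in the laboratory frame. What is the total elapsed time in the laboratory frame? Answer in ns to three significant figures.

Leg 1: γ = 5.53; Δt_1 = 5.530 × 175 = 967.8 ns.
Leg 2: γ = 43.4; Δt_2 = 43.40 × 473 = 2.053×10⁴ ns.
Leg 3: γ = 29.60; Δt_3 = 29.60 × 761 = 2.253×10⁴ ns.
Leg 4: 133 ns is already measured in the laboratory frame.
Total: 967.8 + 2.053×10⁴ + 2.253×10⁴ + 133.0 ns.

Δt = 4.42×10⁴ ns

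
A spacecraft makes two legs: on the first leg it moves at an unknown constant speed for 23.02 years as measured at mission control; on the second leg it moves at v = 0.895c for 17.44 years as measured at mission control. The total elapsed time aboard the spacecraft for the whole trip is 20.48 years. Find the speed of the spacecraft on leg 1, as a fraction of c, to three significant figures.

Leg 1: speed unknown; τ_1 = 23.02/γ_1.
Leg 2: γ = 1/√(1 − 0.895²) = 1/√0.1990 = 2.242; τ_2 = 17.44/2.242 = 7.779 years.
Total proper time: τ_1 + 7.779 = 20.48, so τ_1 = 20.48 − 7.779 = 12.70 years.
γ_1 = 23.02/12.70 = 1.813; β = √(1 − 1/γ²) = √0.6956.

β = 0.834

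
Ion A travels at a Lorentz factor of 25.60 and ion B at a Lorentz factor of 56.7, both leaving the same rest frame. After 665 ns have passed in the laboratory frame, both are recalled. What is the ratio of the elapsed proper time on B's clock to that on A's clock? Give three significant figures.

τ_B/τ_A = 0.451

A: γ = 25.60. B: γ = 56.7.
τ_A/τ_B = γ_B/γ_A = 56.70/25.60 = 2.215, so τ_B/τ_A = 0.4515.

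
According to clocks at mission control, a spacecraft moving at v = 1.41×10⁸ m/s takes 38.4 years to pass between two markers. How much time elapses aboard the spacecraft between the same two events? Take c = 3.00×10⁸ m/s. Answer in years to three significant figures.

β = 1.41×10⁸/3.00×10⁸ = 0.4700; γ = 1/√(1 − 0.4700²) = 1.133
The interval measured at mission control is the dilated one; the clock aboard the spacecraft measures the proper time τ = Δt/γ = 38.4/1.133 years.

τ = 33.9 years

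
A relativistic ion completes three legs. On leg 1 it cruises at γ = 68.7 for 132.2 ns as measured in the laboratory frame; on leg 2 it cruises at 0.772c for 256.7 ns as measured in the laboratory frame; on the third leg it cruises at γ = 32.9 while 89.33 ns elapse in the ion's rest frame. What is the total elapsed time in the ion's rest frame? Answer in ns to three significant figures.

τ = 254 ns

Leg 1: γ = 68.7; τ_1 = 132.2/68.70 = 1.924 ns.
Leg 2: γ = 1/√(1 − 0.772²) = 1/√0.4040 = 1.573; τ_2 = 256.7/1.573 = 163.2 ns.
Leg 3: 89.33 ns is already measured in the ion's rest frame.
Total: 1.924 + 163.2 + 89.33 ns.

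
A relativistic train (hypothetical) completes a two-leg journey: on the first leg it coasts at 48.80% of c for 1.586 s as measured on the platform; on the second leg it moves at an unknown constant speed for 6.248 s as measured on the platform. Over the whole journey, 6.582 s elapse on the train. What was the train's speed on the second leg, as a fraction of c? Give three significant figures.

β = 0.555

Leg 1: β = 0.4880; γ = 1/√(1 − 0.4880²) = 1/√0.7619 = 1.146; τ_1 = 1.586/1.146 = 1.384 s.
Leg 2: speed unknown; τ_2 = 6.248/γ_2.
Total proper time: 1.384 + τ_2 = 6.582, so τ_2 = 6.582 − 1.384 = 5.198 s.
γ_2 = 6.248/5.198 = 1.202; β = √(1 − 1/γ²) = √0.3080.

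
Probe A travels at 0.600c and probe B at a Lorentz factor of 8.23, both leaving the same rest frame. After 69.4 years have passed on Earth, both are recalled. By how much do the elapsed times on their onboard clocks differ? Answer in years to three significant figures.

|τ_A − τ_B| = 47.1 years

A: γ = 1/√(1 − 0.600²) = 5/4 = 1.250; τ_A = 69.4/1.250 = 55.52 years.
B: γ = 8.23; τ_B = 69.4/8.230 = 8.433 years.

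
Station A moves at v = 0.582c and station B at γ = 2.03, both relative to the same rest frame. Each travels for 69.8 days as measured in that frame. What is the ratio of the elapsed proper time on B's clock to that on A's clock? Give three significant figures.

A: γ = 1/√(1 − 0.582²) = 1/√0.6613 = 1.230. B: γ = 2.03.
τ_A/τ_B = γ_B/γ_A = 2.030/1.230 = 1.651, so τ_B/τ_A = 0.6058.

τ_B/τ_A = 0.606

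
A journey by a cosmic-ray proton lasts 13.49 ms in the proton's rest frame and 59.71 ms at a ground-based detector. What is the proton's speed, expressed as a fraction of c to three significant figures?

The proper time is measured in the proton's rest frame (both events occur at the proton's location); Δt is measured at a ground-based detector. γ = Δt/τ = 59.71/13.49 = 4.426.
β = √(1 − 1/γ²) = √(1 − 0.05104) = √0.9490

β = 0.974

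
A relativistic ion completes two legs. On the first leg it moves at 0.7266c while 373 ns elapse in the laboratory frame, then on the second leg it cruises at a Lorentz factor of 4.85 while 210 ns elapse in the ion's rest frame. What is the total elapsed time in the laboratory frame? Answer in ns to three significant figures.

Δt = 1390 ns

Leg 1: 373 ns is already measured in the laboratory frame.
Leg 2: γ = 4.85; Δt_2 = 4.850 × 210 = 1019 ns.
Total: 373.0 + 1019 ns.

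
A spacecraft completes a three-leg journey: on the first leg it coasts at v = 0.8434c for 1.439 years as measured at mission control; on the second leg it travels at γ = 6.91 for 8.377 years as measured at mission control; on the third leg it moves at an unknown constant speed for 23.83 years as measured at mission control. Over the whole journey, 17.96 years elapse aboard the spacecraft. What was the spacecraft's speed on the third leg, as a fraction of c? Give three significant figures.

β = 0.742

Leg 1: γ = 1/√(1 − 0.8434²) = 1/√0.2887 = 1.861; τ_1 = 1.439/1.861 = 0.7732 years.
Leg 2: γ = 6.91; τ_2 = 8.377/6.910 = 1.212 years.
Leg 3: speed unknown; τ_3 = 23.83/γ_3.
Total proper time: 0.7732 + 1.212 + τ_3 = 17.96, so τ_3 = 17.96 − 1.985 = 15.97 years.
γ_3 = 23.83/15.97 = 1.492; β = √(1 − 1/γ²) = √0.5506.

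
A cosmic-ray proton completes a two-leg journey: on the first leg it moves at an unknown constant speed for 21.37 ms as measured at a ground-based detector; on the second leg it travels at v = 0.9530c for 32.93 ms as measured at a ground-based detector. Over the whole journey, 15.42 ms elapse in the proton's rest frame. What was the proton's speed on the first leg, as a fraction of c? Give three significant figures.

β = 0.967

Leg 1: speed unknown; τ_1 = 21.37/γ_1.
Leg 2: γ = 1/√(1 − 0.9530²) = 1/√0.09179 = 3.301; τ_2 = 32.93/3.301 = 9.977 ms.
Total proper time: τ_1 + 9.977 = 15.42, so τ_1 = 15.42 − 9.977 = 5.443 ms.
γ_1 = 21.37/5.443 = 3.926; β = √(1 − 1/γ²) = √0.9351.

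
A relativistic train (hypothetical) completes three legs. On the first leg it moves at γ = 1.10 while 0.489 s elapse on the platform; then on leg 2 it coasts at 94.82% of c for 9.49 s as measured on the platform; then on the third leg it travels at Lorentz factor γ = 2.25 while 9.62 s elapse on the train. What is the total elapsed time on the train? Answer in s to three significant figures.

τ = 13.1 s

Leg 1: γ = 1.10; τ_1 = 0.489/1.100 = 0.4445 s.
Leg 2: β = 0.9482; γ = 1/√(1 − 0.9482²) = 1/√0.1009 = 3.148; τ_2 = 9.49/3.148 = 3.015 s.
Leg 3: 9.62 s is already measured on the train.
Total: 0.4445 + 3.015 + 9.620 s.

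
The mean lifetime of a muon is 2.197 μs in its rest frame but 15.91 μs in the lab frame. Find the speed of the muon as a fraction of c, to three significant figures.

β = 0.990

γ = Δt/τ₀ = 15.91/2.197 = 7.242
β = √(1 − 1/γ²) = √(1 − 0.01907) = √0.9809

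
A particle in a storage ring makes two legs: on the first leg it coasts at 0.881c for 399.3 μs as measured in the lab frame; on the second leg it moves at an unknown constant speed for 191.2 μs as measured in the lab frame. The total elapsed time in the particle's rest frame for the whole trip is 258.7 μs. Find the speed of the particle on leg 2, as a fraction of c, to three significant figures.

β = 0.931

Leg 1: γ = 1/√(1 − 0.881²) = 1/√0.2238 = 2.114; τ_1 = 399.3/2.114 = 188.9 μs.
Leg 2: speed unknown; τ_2 = 191.2/γ_2.
Total proper time: 188.9 + τ_2 = 258.7, so τ_2 = 258.7 − 188.9 = 69.78 μs.
γ_2 = 191.2/69.78 = 2.740; β = √(1 − 1/γ²) = √0.8668.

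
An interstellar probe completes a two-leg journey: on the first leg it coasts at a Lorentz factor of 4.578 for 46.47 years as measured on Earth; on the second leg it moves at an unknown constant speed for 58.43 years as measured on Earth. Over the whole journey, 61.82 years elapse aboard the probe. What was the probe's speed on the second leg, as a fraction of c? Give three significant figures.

β = 0.467

Leg 1: γ = 4.578; τ_1 = 46.47/4.578 = 10.15 years.
Leg 2: speed unknown; τ_2 = 58.43/γ_2.
Total proper time: 10.15 + τ_2 = 61.82, so τ_2 = 61.82 − 10.15 = 51.67 years.
γ_2 = 58.43/51.67 = 1.131; β = √(1 − 1/γ²) = √0.2180.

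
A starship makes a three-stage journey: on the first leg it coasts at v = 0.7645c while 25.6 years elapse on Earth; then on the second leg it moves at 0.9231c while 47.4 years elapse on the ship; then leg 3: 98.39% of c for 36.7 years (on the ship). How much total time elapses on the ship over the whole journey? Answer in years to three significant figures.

τ = 101 years

Leg 1: γ = 1/√(1 − 0.7645²) = 1/√0.4155 = 1.551; τ_1 = 25.6/1.551 = 16.50 years.
Leg 2: 47.4 years is already measured on the ship.
Leg 3: 36.7 years is already measured on the ship.
Total: 16.50 + 47.40 + 36.70 years.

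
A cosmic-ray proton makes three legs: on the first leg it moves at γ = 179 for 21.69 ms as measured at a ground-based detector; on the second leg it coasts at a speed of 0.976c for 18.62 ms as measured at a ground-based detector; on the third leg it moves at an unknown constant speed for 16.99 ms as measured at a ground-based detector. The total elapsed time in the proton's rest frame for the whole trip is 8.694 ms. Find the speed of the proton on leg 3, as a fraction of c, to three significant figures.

Leg 1: γ = 179; τ_1 = 21.69/179.0 = 0.1212 ms.
Leg 2: γ = 1/√(1 − 0.976²) = 1/√0.04742 = 4.592; τ_2 = 18.62/4.592 = 4.055 ms.
Leg 3: speed unknown; τ_3 = 16.99/γ_3.
Total proper time: 0.1212 + 4.055 + τ_3 = 8.694, so τ_3 = 8.694 − 4.176 = 4.518 ms.
γ_3 = 16.99/4.518 = 3.761; β = √(1 − 1/γ²) = √0.9293.

β = 0.964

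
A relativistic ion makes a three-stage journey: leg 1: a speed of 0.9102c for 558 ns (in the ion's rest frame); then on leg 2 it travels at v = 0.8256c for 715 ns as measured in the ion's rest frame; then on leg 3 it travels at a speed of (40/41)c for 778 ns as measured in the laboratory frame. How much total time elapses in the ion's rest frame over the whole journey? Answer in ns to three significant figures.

τ = 1440 ns

Leg 1: 558 ns is already measured in the ion's rest frame.
Leg 2: 715 ns is already measured in the ion's rest frame.
Leg 3: γ = 1/√(1 − (40/41)²) = 41/9 ≈ 4.556; τ_3 = 778/4.556 = 170.8 ns.
Total: 558.0 + 715.0 + 170.8 ns.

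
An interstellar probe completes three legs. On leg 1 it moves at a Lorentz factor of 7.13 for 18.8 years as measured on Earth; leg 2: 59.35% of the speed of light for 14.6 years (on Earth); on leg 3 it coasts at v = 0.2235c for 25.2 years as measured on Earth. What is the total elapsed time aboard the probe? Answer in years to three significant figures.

Leg 1: γ = 7.13; τ_1 = 18.8/7.130 = 2.637 years.
Leg 2: β = 0.5935; γ = 1/√(1 − 0.5935²) = 1/√0.6478 = 1.242; τ_2 = 14.6/1.242 = 11.75 years.
Leg 3: γ = 1/√(1 − 0.2235²) = 1/√0.9500 = 1.026; τ_3 = 25.2/1.026 = 24.56 years.
Total: 2.637 + 11.75 + 24.56 years.

τ = 38.9 years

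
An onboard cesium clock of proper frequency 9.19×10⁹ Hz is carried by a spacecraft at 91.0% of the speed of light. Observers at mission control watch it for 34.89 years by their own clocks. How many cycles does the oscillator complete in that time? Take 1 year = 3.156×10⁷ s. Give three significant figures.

β = 0.910; γ = 1/√(1 − 0.910²) = 1/√0.1719 = 2.412
During 34.89 years of lab time, the oscillator's proper time advances by τ = Δt/γ = 34.89/2.412 = 14.47 years = 4.565×10⁸ s.
N = f × τ = 9.19×10⁹ × 4.565×10⁸ = 4.196×10¹⁸.

N = 4.20×10¹⁸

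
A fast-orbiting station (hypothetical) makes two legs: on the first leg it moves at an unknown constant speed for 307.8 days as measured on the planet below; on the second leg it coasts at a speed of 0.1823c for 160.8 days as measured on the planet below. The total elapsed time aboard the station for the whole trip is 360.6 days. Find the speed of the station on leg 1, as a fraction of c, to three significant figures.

Leg 1: speed unknown; τ_1 = 307.8/γ_1.
Leg 2: γ = 1/√(1 − 0.1823²) = 1/√0.9668 = 1.017; τ_2 = 160.8/1.017 = 158.1 days.
Total proper time: τ_1 + 158.1 = 360.6, so τ_1 = 360.6 − 158.1 = 202.5 days.
γ_1 = 307.8/202.5 = 1.520; β = √(1 − 1/γ²) = √0.5672.

β = 0.753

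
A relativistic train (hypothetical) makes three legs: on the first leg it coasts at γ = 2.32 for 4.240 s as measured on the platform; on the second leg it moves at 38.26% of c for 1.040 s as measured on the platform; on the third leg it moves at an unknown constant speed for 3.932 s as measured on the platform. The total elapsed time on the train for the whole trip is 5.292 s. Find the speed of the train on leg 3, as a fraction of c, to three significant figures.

β = 0.771

Leg 1: γ = 2.32; τ_1 = 4.240/2.320 = 1.828 s.
Leg 2: β = 0.3826; γ = 1/√(1 − 0.3826²) = 1/√0.8536 = 1.082; τ_2 = 1.040/1.082 = 0.9609 s.
Leg 3: speed unknown; τ_3 = 3.932/γ_3.
Total proper time: 1.828 + 0.9609 + τ_3 = 5.292, so τ_3 = 5.292 − 2.788 = 2.504 s.
γ_3 = 3.932/2.504 = 1.571; β = √(1 − 1/γ²) = √0.5946.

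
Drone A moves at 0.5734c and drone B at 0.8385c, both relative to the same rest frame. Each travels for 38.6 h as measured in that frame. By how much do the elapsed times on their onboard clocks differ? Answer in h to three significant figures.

|τ_A − τ_B| = 10.6 h

A: γ = 1/√(1 − 0.5734²) = 1/√0.6712 = 1.221; τ_A = 38.6/1.221 = 31.62 h.
B: γ = 1/√(1 − 0.8385²) = 1/√0.2969 = 1.835; τ_B = 38.6/1.835 = 21.03 h.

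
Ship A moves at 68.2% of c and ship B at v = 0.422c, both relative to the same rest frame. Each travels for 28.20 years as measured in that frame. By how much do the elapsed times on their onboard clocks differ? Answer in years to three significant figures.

|τ_A − τ_B| = 4.94 years

A: β = 0.682; γ = 1/√(1 − 0.682²) = 1/√0.5349 = 1.367; τ_A = 28.20/1.367 = 20.62 years.
B: γ = 1/√(1 − 0.422²) = 1/√0.8219 = 1.103; τ_B = 28.20/1.103 = 25.57 years.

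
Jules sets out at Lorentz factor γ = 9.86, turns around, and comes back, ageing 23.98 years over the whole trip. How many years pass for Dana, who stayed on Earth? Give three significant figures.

Δt = 236 years

γ = 9.86
Earth-frame duration is the dilated interval: Δt = γτ = 9.860 × 23.98 years.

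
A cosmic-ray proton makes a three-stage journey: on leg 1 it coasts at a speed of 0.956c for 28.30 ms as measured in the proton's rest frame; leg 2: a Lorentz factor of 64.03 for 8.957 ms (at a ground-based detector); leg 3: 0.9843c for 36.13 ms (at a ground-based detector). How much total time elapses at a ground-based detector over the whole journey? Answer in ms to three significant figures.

Leg 1: γ = 1/√(1 − 0.956²) = 1/√0.08606 = 3.409; Δt_1 = 3.409 × 28.30 = 96.47 ms.
Leg 2: 8.957 ms is already measured at a ground-based detector.
Leg 3: 36.13 ms is already measured at a ground-based detector.
Total: 96.47 + 8.957 + 36.13 ms.

Δt = 142 ms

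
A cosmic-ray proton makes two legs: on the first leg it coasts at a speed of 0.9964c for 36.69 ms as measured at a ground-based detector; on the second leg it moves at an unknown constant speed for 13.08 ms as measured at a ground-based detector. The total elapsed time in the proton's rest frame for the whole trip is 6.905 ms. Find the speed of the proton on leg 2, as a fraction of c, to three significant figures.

Leg 1: γ = 1/√(1 − 0.9964²) = 1/√0.007187 = 11.80; τ_1 = 36.69/11.80 = 3.110 ms.
Leg 2: speed unknown; τ_2 = 13.08/γ_2.
Total proper time: 3.110 + τ_2 = 6.905, so τ_2 = 6.905 − 3.110 = 3.795 ms.
γ_2 = 13.08/3.795 = 3.447; β = √(1 − 1/γ²) = √0.9158.

β = 0.957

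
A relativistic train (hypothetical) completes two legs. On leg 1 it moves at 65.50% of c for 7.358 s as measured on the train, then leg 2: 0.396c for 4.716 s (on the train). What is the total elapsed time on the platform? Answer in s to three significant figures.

Leg 1: β = 0.6550; γ = 1/√(1 − 0.6550²) = 1/√0.5710 = 1.323; Δt_1 = 1.323 × 7.358 = 9.738 s.
Leg 2: γ = 1/√(1 − 0.396²) = 1/√0.8432 = 1.089; Δt_2 = 1.089 × 4.716 = 5.136 s.
Total: 9.738 + 5.136 s.

Δt = 14.9 s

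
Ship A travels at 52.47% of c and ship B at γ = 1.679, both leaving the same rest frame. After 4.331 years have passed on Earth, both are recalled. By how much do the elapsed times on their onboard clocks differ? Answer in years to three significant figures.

|τ_A − τ_B| = 1.11 years

A: β = 0.5247; γ = 1/√(1 − 0.5247²) = 1/√0.7247 = 1.175; τ_A = 4.331/1.175 = 3.687 years.
B: γ = 1.679; τ_B = 4.331/1.679 = 2.580 years.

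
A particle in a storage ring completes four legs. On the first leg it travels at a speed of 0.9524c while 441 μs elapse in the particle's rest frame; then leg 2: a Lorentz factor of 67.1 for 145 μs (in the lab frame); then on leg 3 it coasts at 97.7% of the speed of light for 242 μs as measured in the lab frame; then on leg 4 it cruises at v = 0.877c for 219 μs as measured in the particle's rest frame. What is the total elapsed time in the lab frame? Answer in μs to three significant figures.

Δt = 2290 μs

Leg 1: γ = 1/√(1 − 0.9524²) = 1/√0.09293 = 3.280; Δt_1 = 3.280 × 441 = 1447 μs.
Leg 2: 145 μs is already measured in the lab frame.
Leg 3: 242 μs is already measured in the lab frame.
Leg 4: γ = 1/√(1 − 0.877²) = 1/√0.2309 = 2.081; Δt_4 = 2.081 × 219 = 455.8 μs.
Total: 1447 + 145.0 + 242.0 + 455.8 μs.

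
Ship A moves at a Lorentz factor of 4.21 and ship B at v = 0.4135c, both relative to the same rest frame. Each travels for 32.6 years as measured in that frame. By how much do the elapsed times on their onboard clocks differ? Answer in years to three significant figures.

A: γ = 4.21; τ_A = 32.6/4.210 = 7.743 years.
B: γ = 1/√(1 − 0.4135²) = 1/√0.8290 = 1.098; τ_B = 32.6/1.098 = 29.68 years.

|τ_A − τ_B| = 21.9 years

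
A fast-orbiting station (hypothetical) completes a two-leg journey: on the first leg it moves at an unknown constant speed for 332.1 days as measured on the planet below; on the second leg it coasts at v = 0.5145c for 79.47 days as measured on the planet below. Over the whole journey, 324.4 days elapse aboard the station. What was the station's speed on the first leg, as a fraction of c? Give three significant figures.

Leg 1: speed unknown; τ_1 = 332.1/γ_1.
Leg 2: γ = 1/√(1 − 0.5145²) = 1/√0.7353 = 1.166; τ_2 = 79.47/1.166 = 68.14 days.
Total proper time: τ_1 + 68.14 = 324.4, so τ_1 = 324.4 − 68.14 = 256.3 days.
γ_1 = 332.1/256.3 = 1.296; β = √(1 − 1/γ²) = √0.4046.

β = 0.636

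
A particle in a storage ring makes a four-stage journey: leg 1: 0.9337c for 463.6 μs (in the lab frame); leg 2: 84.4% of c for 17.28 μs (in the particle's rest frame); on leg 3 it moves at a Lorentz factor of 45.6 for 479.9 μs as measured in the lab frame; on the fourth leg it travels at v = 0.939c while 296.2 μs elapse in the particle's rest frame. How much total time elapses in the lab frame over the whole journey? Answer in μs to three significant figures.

Δt = 1840 μs

Leg 1: 463.6 μs is already measured in the lab frame.
Leg 2: β = 0.844; γ = 1/√(1 − 0.844²) = 1/√0.2877 = 1.864; Δt_2 = 1.864 × 17.28 = 32.22 μs.
Leg 3: 479.9 μs is already measured in the lab frame.
Leg 4: γ = 1/√(1 − 0.939²) = 1/√0.1183 = 2.908; Δt_4 = 2.908 × 296.2 = 861.3 μs.
Total: 463.6 + 32.22 + 479.9 + 861.3 μs.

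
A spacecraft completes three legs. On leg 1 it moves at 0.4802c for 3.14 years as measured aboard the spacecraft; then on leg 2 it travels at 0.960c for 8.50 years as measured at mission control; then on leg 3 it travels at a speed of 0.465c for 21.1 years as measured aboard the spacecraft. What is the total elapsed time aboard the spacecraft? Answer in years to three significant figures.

Leg 1: 3.14 years is already measured aboard the spacecraft.
Leg 2: γ = 1/√(1 − 0.960²) = 25/7 ≈ 3.571; τ_2 = 8.50/3.571 = 2.380 years.
Leg 3: 21.1 years is already measured aboard the spacecraft.
Total: 3.140 + 2.380 + 21.10 years.

τ = 26.6 years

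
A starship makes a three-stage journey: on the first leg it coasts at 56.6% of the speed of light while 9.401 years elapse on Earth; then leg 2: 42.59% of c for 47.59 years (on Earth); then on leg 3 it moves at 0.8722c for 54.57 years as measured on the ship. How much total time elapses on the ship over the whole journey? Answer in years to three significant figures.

Leg 1: β = 0.566; γ = 1/√(1 − 0.566²) = 1/√0.6796 = 1.213; τ_1 = 9.401/1.213 = 7.750 years.
Leg 2: β = 0.4259; γ = 1/√(1 − 0.4259²) = 1/√0.8186 = 1.105; τ_2 = 47.59/1.105 = 43.06 years.
Leg 3: 54.57 years is already measured on the ship.
Total: 7.750 + 43.06 + 54.57 years.

τ = 105 years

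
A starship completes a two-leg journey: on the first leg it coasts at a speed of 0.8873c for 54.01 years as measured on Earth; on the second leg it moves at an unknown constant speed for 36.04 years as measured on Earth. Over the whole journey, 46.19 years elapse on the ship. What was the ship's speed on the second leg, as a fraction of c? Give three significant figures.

β = 0.807

Leg 1: γ = 1/√(1 − 0.8873²) = 1/√0.2127 = 2.168; τ_1 = 54.01/2.168 = 24.91 years.
Leg 2: speed unknown; τ_2 = 36.04/γ_2.
Total proper time: 24.91 + τ_2 = 46.19, so τ_2 = 46.19 − 24.91 = 21.28 years.
γ_2 = 36.04/21.28 = 1.694; β = √(1 − 1/γ²) = √0.6513.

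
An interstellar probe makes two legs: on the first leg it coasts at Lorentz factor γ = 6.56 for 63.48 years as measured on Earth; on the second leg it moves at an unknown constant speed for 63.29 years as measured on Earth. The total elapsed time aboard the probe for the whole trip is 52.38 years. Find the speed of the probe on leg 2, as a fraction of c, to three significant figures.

Leg 1: γ = 6.56; τ_1 = 63.48/6.560 = 9.677 years.
Leg 2: speed unknown; τ_2 = 63.29/γ_2.
Total proper time: 9.677 + τ_2 = 52.38, so τ_2 = 52.38 − 9.677 = 42.70 years.
γ_2 = 63.29/42.70 = 1.482; β = √(1 − 1/γ²) = √0.5447.

β = 0.738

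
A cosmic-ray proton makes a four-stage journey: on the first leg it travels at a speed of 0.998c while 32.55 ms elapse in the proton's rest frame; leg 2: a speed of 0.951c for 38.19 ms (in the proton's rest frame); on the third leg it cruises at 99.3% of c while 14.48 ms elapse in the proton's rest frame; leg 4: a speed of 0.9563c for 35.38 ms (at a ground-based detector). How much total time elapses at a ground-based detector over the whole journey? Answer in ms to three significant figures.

Δt = 796 ms

Leg 1: γ = 1/√(1 − 0.998²) = 1/√0.003996 = 15.82; Δt_1 = 15.82 × 32.55 = 514.9 ms.
Leg 2: γ = 1/√(1 − 0.951²) = 1/√0.09560 = 3.234; Δt_2 = 3.234 × 38.19 = 123.5 ms.
Leg 3: β = 0.993; γ = 1/√(1 − 0.993²) = 1/√0.01395 = 8.466; Δt_3 = 8.466 × 14.48 = 122.6 ms.
Leg 4: 35.38 ms is already measured at a ground-based detector.
Total: 514.9 + 123.5 + 122.6 + 35.38 ms.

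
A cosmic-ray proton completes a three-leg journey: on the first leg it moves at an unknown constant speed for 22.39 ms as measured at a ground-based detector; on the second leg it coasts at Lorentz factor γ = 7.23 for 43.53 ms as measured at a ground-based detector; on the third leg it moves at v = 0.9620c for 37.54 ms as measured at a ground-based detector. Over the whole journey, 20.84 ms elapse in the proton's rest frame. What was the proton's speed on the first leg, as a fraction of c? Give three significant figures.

Leg 1: speed unknown; τ_1 = 22.39/γ_1.
Leg 2: γ = 7.23; τ_2 = 43.53/7.230 = 6.021 ms.
Leg 3: γ = 1/√(1 − 0.9620²) = 1/√0.07456 = 3.662; τ_3 = 37.54/3.662 = 10.25 ms.
Total proper time: τ_1 + 6.021 + 10.25 = 20.84, so τ_1 = 20.84 − 16.27 = 4.569 ms.
γ_1 = 22.39/4.569 = 4.900; β = √(1 − 1/γ²) = √0.9584.

β = 0.979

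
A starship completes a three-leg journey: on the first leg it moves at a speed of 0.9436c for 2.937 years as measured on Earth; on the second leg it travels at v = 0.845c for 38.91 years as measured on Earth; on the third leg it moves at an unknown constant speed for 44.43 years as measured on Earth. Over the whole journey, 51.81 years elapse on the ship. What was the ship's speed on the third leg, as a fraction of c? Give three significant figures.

Leg 1: γ = 1/√(1 − 0.9436²) = 1/√0.1096 = 3.020; τ_1 = 2.937/3.020 = 0.9724 years.
Leg 2: γ = 1/√(1 − 0.845²) = 1/√0.2860 = 1.870; τ_2 = 38.91/1.870 = 20.81 years.
Leg 3: speed unknown; τ_3 = 44.43/γ_3.
Total proper time: 0.9724 + 20.81 + τ_3 = 51.81, so τ_3 = 51.81 − 21.78 = 30.03 years.
γ_3 = 44.43/30.03 = 1.480; β = √(1 − 1/γ²) = √0.5432.

β = 0.737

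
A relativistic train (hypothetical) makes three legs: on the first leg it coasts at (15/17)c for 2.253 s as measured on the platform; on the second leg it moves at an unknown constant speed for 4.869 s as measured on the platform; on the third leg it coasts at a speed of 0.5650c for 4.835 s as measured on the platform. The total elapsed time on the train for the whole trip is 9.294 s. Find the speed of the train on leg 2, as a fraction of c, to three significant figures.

β = 0.490

Leg 1: γ = 1/√(1 − (15/17)²) = 17/8 = 2.125; τ_1 = 2.253/2.125 = 1.060 s.
Leg 2: speed unknown; τ_2 = 4.869/γ_2.
Leg 3: γ = 1/√(1 − 0.5650²) = 1/√0.6808 = 1.212; τ_3 = 4.835/1.212 = 3.989 s.
Total proper time: 1.060 + τ_2 + 3.989 = 9.294, so τ_2 = 9.294 − 5.050 = 4.244 s.
γ_2 = 4.869/4.244 = 1.147; β = √(1 − 1/γ²) = √0.2401.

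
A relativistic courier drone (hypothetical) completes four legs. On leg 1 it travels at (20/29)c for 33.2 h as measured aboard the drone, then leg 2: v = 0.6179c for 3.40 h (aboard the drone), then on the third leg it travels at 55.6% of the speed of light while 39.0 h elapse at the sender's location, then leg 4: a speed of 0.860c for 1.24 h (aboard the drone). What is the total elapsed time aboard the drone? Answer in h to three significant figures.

τ = 70.3 h

Leg 1: 33.2 h is already measured aboard the drone.
Leg 2: 3.40 h is already measured aboard the drone.
Leg 3: β = 0.556; γ = 1/√(1 − 0.556²) = 1/√0.6909 = 1.203; τ_3 = 39.0/1.203 = 32.42 h.
Leg 4: 1.24 h is already measured aboard the drone.
Total: 33.20 + 3.400 + 32.42 + 1.240 h.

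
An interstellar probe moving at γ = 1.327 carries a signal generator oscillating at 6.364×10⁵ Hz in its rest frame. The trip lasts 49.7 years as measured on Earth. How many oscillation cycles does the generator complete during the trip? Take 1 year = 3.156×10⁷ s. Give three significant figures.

γ = 1.327
The oscillator's own cycle count is N = f × τ where τ is the proper time aboard the probe. τ = Δt/γ = 49.7/1.327 = 37.45 years = 1.182×10⁹ s.
N = 6.364×10⁵ × 1.182×10⁹ = 7.522×10¹⁴.

N = 7.52×10¹⁴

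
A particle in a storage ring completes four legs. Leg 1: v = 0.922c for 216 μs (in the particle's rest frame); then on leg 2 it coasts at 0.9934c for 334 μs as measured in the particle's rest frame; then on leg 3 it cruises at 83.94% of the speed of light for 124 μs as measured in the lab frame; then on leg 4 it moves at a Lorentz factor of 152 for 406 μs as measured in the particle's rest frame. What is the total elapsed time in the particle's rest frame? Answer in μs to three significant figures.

τ = 1020 μs

Leg 1: 216 μs is already measured in the particle's rest frame.
Leg 2: 334 μs is already measured in the particle's rest frame.
Leg 3: β = 0.8394; γ = 1/√(1 − 0.8394²) = 1/√0.2954 = 1.840; τ_3 = 124/1.840 = 67.40 μs.
Leg 4: 406 μs is already measured in the particle's rest frame.
Total: 216.0 + 334.0 + 67.40 + 406.0 μs.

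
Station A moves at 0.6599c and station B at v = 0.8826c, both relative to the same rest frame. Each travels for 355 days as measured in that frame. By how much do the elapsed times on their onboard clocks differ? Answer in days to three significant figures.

A: γ = 1/√(1 − 0.6599²) = 1/√0.5645 = 1.331; τ_A = 355/1.331 = 266.7 days.
B: γ = 1/√(1 − 0.8826²) = 1/√0.2210 = 2.127; τ_B = 355/2.127 = 166.9 days.

|τ_A − τ_B| = 99.8 days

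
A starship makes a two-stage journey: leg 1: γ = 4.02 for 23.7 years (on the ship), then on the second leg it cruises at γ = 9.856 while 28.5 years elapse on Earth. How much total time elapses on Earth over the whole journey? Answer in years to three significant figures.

Δt = 124 years

Leg 1: γ = 4.02; Δt_1 = 4.020 × 23.7 = 95.27 years.
Leg 2: 28.5 years is already measured on Earth.
Total: 95.27 + 28.50 years.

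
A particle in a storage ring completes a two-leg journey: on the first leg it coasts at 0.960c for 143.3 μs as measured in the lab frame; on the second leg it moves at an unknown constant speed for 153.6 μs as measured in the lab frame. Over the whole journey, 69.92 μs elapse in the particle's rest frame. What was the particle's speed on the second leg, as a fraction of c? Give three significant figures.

Leg 1: γ = 1/√(1 − 0.960²) = 25/7 ≈ 3.571; τ_1 = 143.3/3.571 = 40.12 μs.
Leg 2: speed unknown; τ_2 = 153.6/γ_2.
Total proper time: 40.12 + τ_2 = 69.92, so τ_2 = 69.92 − 40.12 = 29.80 μs.
γ_2 = 153.6/29.80 = 5.155; β = √(1 − 1/γ²) = √0.9624.

β = 0.981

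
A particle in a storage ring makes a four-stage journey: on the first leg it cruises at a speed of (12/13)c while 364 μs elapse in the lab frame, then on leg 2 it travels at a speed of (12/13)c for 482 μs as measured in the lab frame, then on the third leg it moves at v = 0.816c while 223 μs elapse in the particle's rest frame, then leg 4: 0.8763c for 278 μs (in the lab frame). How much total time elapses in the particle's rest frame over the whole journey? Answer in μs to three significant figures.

Leg 1: γ = 1/√(1 − (12/13)²) = 13/5 = 2.600; τ_1 = 364/2.600 = 140.0 μs.
Leg 2: γ = 1/√(1 − (12/13)²) = 13/5 = 2.600; τ_2 = 482/2.600 = 185.4 μs.
Leg 3: 223 μs is already measured in the particle's rest frame.
Leg 4: γ = 1/√(1 − 0.8763²) = 1/√0.2321 = 2.076; τ_4 = 278/2.076 = 133.9 μs.
Total: 140.0 + 185.4 + 223.0 + 133.9 μs.

τ = 682 μs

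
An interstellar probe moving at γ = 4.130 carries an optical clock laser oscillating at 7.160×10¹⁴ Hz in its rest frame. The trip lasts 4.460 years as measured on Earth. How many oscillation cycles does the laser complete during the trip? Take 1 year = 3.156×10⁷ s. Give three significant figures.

γ = 4.130
The oscillator's own cycle count is N = f × τ where τ is the proper time aboard the probe. τ = Δt/γ = 4.460/4.130 = 1.080 years = 3.408×10⁷ s.
N = 7.160×10¹⁴ × 3.408×10⁷ = 2.440×10²².

N = 2.44×10²²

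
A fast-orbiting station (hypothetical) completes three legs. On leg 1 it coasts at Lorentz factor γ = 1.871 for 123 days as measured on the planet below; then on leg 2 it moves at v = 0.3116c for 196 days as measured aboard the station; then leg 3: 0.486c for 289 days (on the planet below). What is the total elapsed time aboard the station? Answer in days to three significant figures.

Leg 1: γ = 1.871; τ_1 = 123/1.871 = 65.74 days.
Leg 2: 196 days is already measured aboard the station.
Leg 3: γ = 1/√(1 − 0.486²) = 1/√0.7638 = 1.144; τ_3 = 289/1.144 = 252.6 days.
Total: 65.74 + 196.0 + 252.6 days.

τ = 514 days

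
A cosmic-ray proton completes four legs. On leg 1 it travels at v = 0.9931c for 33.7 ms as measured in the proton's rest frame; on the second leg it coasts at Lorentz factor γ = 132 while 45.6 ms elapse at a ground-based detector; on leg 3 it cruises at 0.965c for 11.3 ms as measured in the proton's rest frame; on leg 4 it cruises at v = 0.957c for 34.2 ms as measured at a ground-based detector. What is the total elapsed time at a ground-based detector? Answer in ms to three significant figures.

Δt = 410 ms

Leg 1: γ = 1/√(1 − 0.9931²) = 1/√0.01375 = 8.527; Δt_1 = 8.527 × 33.7 = 287.4 ms.
Leg 2: 45.6 ms is already measured at a ground-based detector.
Leg 3: γ = 1/√(1 − 0.965²) = 1/√0.06878 = 3.813; Δt_3 = 3.813 × 11.3 = 43.09 ms.
Leg 4: 34.2 ms is already measured at a ground-based detector.
Total: 287.4 + 45.60 + 43.09 + 34.20 ms.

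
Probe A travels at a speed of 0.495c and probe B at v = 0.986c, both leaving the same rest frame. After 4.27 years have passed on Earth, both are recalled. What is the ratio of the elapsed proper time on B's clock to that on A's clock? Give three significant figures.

τ_B/τ_A = 0.192

A: γ = 1/√(1 − 0.495²) = 1/√0.7550 = 1.151. B: γ = 1/√(1 − 0.986²) = 1/√0.02780 = 5.997.
τ_A/τ_B = γ_B/γ_A = 5.997/1.151 = 5.211, so τ_B/τ_A = 0.1919.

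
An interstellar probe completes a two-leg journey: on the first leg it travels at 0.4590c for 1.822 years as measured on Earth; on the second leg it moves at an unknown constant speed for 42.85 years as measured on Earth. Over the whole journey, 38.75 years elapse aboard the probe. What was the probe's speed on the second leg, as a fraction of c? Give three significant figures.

Leg 1: γ = 1/√(1 − 0.4590²) = 1/√0.7893 = 1.126; τ_1 = 1.822/1.126 = 1.619 years.
Leg 2: speed unknown; τ_2 = 42.85/γ_2.
Total proper time: 1.619 + τ_2 = 38.75, so τ_2 = 38.75 − 1.619 = 37.13 years.
γ_2 = 42.85/37.13 = 1.154; β = √(1 − 1/γ²) = √0.2491.

β = 0.499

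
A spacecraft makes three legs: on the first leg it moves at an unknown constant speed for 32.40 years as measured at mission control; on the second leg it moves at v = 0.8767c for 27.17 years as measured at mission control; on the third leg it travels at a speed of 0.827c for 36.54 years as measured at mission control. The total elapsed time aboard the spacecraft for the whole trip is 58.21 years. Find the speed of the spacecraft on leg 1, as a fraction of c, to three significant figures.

β = 0.651

Leg 1: speed unknown; τ_1 = 32.40/γ_1.
Leg 2: γ = 1/√(1 − 0.8767²) = 1/√0.2314 = 2.079; τ_2 = 27.17/2.079 = 13.07 years.
Leg 3: γ = 1/√(1 − 0.827²) = 1/√0.3161 = 1.779; τ_3 = 36.54/1.779 = 20.54 years.
Total proper time: τ_1 + 13.07 + 20.54 = 58.21, so τ_1 = 58.21 − 33.61 = 24.60 years.
γ_1 = 32.40/24.60 = 1.317; β = √(1 − 1/γ²) = √0.4236.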